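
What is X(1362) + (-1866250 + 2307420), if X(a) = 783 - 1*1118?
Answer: 440835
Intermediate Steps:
X(a) = -335 (X(a) = 783 - 1118 = -335)
X(1362) + (-1866250 + 2307420) = -335 + (-1866250 + 2307420) = -335 + 441170 = 440835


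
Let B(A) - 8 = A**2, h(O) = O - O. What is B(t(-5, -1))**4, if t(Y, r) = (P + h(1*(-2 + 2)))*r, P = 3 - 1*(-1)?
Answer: 331776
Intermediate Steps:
h(O) = 0
P = 4 (P = 3 + 1 = 4)
t(Y, r) = 4*r (t(Y, r) = (4 + 0)*r = 4*r)
B(A) = 8 + A**2
B(t(-5, -1))**4 = (8 + (4*(-1))**2)**4 = (8 + (-4)**2)**4 = (8 + 16)**4 = 24**4 = 331776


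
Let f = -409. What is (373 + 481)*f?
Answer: -349286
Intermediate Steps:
(373 + 481)*f = (373 + 481)*(-409) = 854*(-409) = -349286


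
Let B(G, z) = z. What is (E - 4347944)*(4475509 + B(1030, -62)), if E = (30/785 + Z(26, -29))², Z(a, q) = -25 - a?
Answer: -479358216535802785/24649 ≈ -1.9447e+13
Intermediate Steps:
E = 64016001/24649 (E = (30/785 + (-25 - 1*26))² = (30*(1/785) + (-25 - 26))² = (6/157 - 51)² = (-8001/157)² = 64016001/24649 ≈ 2597.1)
(E - 4347944)*(4475509 + B(1030, -62)) = (64016001/24649 - 4347944)*(4475509 - 62) = -107108455655/24649*4475447 = -479358216535802785/24649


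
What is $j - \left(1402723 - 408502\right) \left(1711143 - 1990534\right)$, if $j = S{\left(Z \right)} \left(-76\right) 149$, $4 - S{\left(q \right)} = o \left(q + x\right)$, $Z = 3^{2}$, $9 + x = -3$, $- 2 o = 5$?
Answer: $277776439045$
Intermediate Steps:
$o = - \frac{5}{2}$ ($o = \left(- \frac{1}{2}\right) 5 = - \frac{5}{2} \approx -2.5$)
$x = -12$ ($x = -9 - 3 = -12$)
$Z = 9$
$S{\left(q \right)} = -26 + \frac{5 q}{2}$ ($S{\left(q \right)} = 4 - - \frac{5 \left(q - 12\right)}{2} = 4 - - \frac{5 \left(-12 + q\right)}{2} = 4 - \left(30 - \frac{5 q}{2}\right) = 4 + \left(-30 + \frac{5 q}{2}\right) = -26 + \frac{5 q}{2}$)
$j = 39634$ ($j = \left(-26 + \frac{5}{2} \cdot 9\right) \left(-76\right) 149 = \left(-26 + \frac{45}{2}\right) \left(-76\right) 149 = \left(- \frac{7}{2}\right) \left(-76\right) 149 = 266 \cdot 149 = 39634$)
$j - \left(1402723 - 408502\right) \left(1711143 - 1990534\right) = 39634 - \left(1402723 - 408502\right) \left(1711143 - 1990534\right) = 39634 - 994221 \left(-279391\right) = 39634 - -277776399411 = 39634 + 277776399411 = 277776439045$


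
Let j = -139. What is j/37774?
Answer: -139/37774 ≈ -0.0036798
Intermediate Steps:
j/37774 = -139/37774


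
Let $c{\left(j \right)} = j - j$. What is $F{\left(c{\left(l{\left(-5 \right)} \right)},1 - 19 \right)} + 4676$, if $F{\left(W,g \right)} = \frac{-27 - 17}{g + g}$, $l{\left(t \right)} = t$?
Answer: $\frac{42095}{9} \approx 4677.2$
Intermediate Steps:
$c{\left(j \right)} = 0$
$F{\left(W,g \right)} = - \frac{22}{g}$ ($F{\left(W,g \right)} = - \frac{44}{2 g} = - 44 \frac{1}{2 g} = - \frac{22}{g}$)
$F{\left(c{\left(l{\left(-5 \right)} \right)},1 - 19 \right)} + 4676 = - \frac{22}{1 - 19} + 4676 = - \frac{22}{-18} + 4676 = \left(-22\right) \left(- \frac{1}{18}\right) + 4676 = \frac{11}{9} + 4676 = \frac{42095}{9}$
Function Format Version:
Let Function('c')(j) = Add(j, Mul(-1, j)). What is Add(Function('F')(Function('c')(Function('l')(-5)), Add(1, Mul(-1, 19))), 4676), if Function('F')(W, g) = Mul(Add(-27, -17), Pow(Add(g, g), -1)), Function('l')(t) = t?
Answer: Rational(42095, 9) ≈ 4677.2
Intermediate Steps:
Function('c')(j) = 0
Function('F')(W, g) = Mul(-22, Pow(g, -1)) (Function('F')(W, g) = Mul(-44, Pow(Mul(2, g), -1)) = Mul(-44, Mul(Rational(1, 2), Pow(g, -1))) = Mul(-22, Pow(g, -1)))
Add(Function('F')(Function('c')(Function('l')(-5)), Add(1, Mul(-1, 19))), 4676) = Add(Mul(-22, Pow(Add(1, Mul(-1, 19)), -1)), 4676) = Add(Mul(-22, Pow(Add(1, -19), -1)), 4676) = Add(Mul(-22, Pow(-18, -1)), 4676) = Add(Mul(-22, Rational(-1, 18)), 4676) = Add(Rational(11, 9), 4676) = Rational(42095, 9)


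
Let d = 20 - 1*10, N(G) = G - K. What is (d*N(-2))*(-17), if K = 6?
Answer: 1360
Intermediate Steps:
N(G) = -6 + G (N(G) = G - 1*6 = G - 6 = -6 + G)
d = 10 (d = 20 - 10 = 10)
(d*N(-2))*(-17) = (10*(-6 - 2))*(-17) = (10*(-8))*(-17) = -80*(-17) = 1360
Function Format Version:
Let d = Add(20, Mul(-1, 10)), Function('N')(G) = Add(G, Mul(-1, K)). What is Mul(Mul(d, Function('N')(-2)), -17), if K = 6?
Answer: 1360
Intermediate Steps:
Function('N')(G) = Add(-6, G) (Function('N')(G) = Add(G, Mul(-1, 6)) = Add(G, -6) = Add(-6, G))
d = 10 (d = Add(20, -10) = 10)
Mul(Mul(d, Function('N')(-2)), -17) = Mul(Mul(10, Add(-6, -2)), -17) = Mul(Mul(10, -8), -17) = Mul(-80, -17) = 1360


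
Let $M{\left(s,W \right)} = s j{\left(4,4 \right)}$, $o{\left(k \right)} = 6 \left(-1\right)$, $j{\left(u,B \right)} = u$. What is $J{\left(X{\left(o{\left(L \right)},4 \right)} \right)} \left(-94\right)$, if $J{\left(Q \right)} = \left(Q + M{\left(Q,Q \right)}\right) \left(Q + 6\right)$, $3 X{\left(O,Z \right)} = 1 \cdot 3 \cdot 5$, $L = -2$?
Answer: $-25850$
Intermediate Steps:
$o{\left(k \right)} = -6$
$X{\left(O,Z \right)} = 5$ ($X{\left(O,Z \right)} = \frac{1 \cdot 3 \cdot 5}{3} = \frac{3 \cdot 5}{3} = \frac{1}{3} \cdot 15 = 5$)
$M{\left(s,W \right)} = 4 s$ ($M{\left(s,W \right)} = s 4 = 4 s$)
$J{\left(Q \right)} = 5 Q \left(6 + Q\right)$ ($J{\left(Q \right)} = \left(Q + 4 Q\right) \left(Q + 6\right) = 5 Q \left(6 + Q\right)$)
$J{\left(X{\left(o{\left(L \right)},4 \right)} \right)} \left(-94\right) = 5 \cdot 5 \left(6 + 5\right) \left(-94\right) = 5 \cdot 5 \cdot 11 \left(-94\right) = 275 \left(-94\right) = -25850$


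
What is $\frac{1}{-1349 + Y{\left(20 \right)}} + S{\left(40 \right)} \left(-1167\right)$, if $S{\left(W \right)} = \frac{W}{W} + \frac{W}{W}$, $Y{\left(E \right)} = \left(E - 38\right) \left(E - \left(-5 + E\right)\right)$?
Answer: $- \frac{3358627}{1439} \approx -2334.0$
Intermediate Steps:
$Y{\left(E \right)} = -190 + 5 E$ ($Y{\left(E \right)} = \left(-38 + E\right) 5 = -190 + 5 E$)
$S{\left(W \right)} = 2$ ($S{\left(W \right)} = 1 + 1 = 2$)
$\frac{1}{-1349 + Y{\left(20 \right)}} + S{\left(40 \right)} \left(-1167\right) = \frac{1}{-1349 + \left(-190 + 5 \cdot 20\right)} + 2 \left(-1167\right) = \frac{1}{-1349 + \left(-190 + 100\right)} - 2334 = \frac{1}{-1349 - 90} - 2334 = \frac{1}{-1439} - 2334 = - \frac{1}{1439} - 2334 = - \frac{3358627}{1439}$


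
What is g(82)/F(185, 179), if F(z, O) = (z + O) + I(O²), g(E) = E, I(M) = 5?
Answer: 2/9 ≈ 0.22222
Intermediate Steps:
F(z, O) = 5 + O + z (F(z, O) = (z + O) + 5 = (O + z) + 5 = 5 + O + z)
g(82)/F(185, 179) = 82/(5 + 179 + 185) = 82/369 = 82*(1/369) = 2/9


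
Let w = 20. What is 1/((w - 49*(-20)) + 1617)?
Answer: 1/2617 ≈ 0.00038212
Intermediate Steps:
1/((w - 49*(-20)) + 1617) = 1/((20 - 49*(-20)) + 1617) = 1/((20 + 980) + 1617) = 1/(1000 + 1617) = 1/2617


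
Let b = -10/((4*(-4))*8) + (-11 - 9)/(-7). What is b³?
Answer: 2273930875/89915392 ≈ 25.290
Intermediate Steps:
b = 1315/448 (b = -10/((-16*8)) - 20*(-⅐) = -10/(-128) + 20/7 = -10*(-1/128) + 20/7 = 5/64 + 20/7 = 1315/448 ≈ 2.9353)
b³ = (1315/448)³ = 2273930875/89915392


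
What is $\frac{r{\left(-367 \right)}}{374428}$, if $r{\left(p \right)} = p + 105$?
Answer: $- \frac{131}{187214} \approx -0.00069973$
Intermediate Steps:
$r{\left(p \right)} = 105 + p$
$\frac{r{\left(-367 \right)}}{374428} = \frac{105 - 367}{374428} = \left(-262\right) \frac{1}{374428} = - \frac{131}{187214}$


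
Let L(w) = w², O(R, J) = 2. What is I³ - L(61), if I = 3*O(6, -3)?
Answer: -3505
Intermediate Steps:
I = 6 (I = 3*2 = 6)
I³ - L(61) = 6³ - 1*61² = 216 - 1*3721 = 216 - 3721 = -3505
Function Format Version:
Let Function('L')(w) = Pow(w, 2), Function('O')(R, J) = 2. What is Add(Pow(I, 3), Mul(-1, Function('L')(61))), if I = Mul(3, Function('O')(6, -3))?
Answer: -3505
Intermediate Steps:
I = 6 (I = Mul(3, 2) = 6)
Add(Pow(I, 3), Mul(-1, Function('L')(61))) = Add(Pow(6, 3), Mul(-1, Pow(61, 2))) = Add(216, Mul(-1, 3721)) = Add(216, -3721) = -3505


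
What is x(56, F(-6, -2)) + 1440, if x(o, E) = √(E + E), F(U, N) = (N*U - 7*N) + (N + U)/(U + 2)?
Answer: 1440 + 2*√14 ≈ 1447.5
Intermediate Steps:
F(U, N) = -7*N + N*U + (N + U)/(2 + U) (F(U, N) = (-7*N + N*U) + (N + U)/(2 + U) = -7*N + N*U + (N + U)/(2 + U))
x(o, E) = √2*√E (x(o, E) = √(2*E) = √2*√E)
x(56, F(-6, -2)) + 1440 = √2*√((-6 - 13*(-2) - 2*(-6)² - 5*(-2)*(-6))/(2 - 6)) + 1440 = √2*√((-6 + 26 - 2*36 - 60)/(-4)) + 1440 = √2*√(-(-6 + 26 - 72 - 60)/4) + 1440 = √2*√(-¼*(-112)) + 1440 = √2*√28 + 1440 = √2*(2*√7) + 1440 = 2*√14 + 1440 = 1440 + 2*√14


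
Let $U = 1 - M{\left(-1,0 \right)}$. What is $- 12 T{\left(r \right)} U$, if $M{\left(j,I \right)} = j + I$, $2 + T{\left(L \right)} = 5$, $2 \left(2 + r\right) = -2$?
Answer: $-72$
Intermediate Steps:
$r = -3$ ($r = -2 + \frac{1}{2} \left(-2\right) = -2 - 1 = -3$)
$T{\left(L \right)} = 3$ ($T{\left(L \right)} = -2 + 5 = 3$)
$M{\left(j,I \right)} = I + j$
$U = 2$ ($U = 1 - \left(0 - 1\right) = 1 - -1 = 1 + 1 = 2$)
$- 12 T{\left(r \right)} U = \left(-12\right) 3 \cdot 2 = \left(-36\right) 2 = -72$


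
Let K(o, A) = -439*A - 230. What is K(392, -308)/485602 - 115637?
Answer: -28076711746/242801 ≈ -1.1564e+5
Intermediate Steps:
K(o, A) = -230 - 439*A
K(392, -308)/485602 - 115637 = (-230 - 439*(-308))/485602 - 115637 = (-230 + 135212)*(1/485602) - 115637 = 134982*(1/485602) - 115637 = 67491/242801 - 115637 = -28076711746/242801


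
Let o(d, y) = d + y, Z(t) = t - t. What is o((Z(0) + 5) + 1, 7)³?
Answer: 2197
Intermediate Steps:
Z(t) = 0
o((Z(0) + 5) + 1, 7)³ = (((0 + 5) + 1) + 7)³ = ((5 + 1) + 7)³ = (6 + 7)³ = 13³ = 2197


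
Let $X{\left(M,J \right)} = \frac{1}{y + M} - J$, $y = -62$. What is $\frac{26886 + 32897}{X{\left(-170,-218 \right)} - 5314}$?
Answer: $- \frac{13869656}{1182273} \approx -11.731$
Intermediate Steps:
$X{\left(M,J \right)} = \frac{1}{-62 + M} - J$
$\frac{26886 + 32897}{X{\left(-170,-218 \right)} - 5314} = \frac{26886 + 32897}{\frac{1 + 62 \left(-218\right) - \left(-218\right) \left(-170\right)}{-62 - 170} - 5314} = \frac{59783}{\frac{1 - 13516 - 37060}{-232} - 5314} = \frac{59783}{\left(- \frac{1}{232}\right) \left(-50575\right) - 5314} = \frac{59783}{\frac{50575}{232} - 5314} = \frac{59783}{- \frac{1182273}{232}} = 59783 \left(- \frac{232}{1182273}\right) = - \frac{13869656}{1182273}$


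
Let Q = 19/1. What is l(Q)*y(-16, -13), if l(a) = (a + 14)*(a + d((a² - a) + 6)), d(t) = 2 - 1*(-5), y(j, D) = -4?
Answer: -3432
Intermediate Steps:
Q = 19 (Q = 19*1 = 19)
d(t) = 7 (d(t) = 2 + 5 = 7)
l(a) = (7 + a)*(14 + a) (l(a) = (a + 14)*(a + 7) = (14 + a)*(7 + a) = (7 + a)*(14 + a))
l(Q)*y(-16, -13) = (98 + 19² + 21*19)*(-4) = (98 + 361 + 399)*(-4) = 858*(-4) = -3432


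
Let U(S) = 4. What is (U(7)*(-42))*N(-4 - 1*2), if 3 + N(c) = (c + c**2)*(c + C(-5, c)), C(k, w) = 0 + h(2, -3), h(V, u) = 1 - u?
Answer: 10584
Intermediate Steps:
C(k, w) = 4 (C(k, w) = 0 + (1 - 1*(-3)) = 0 + (1 + 3) = 0 + 4 = 4)
N(c) = -3 + (4 + c)*(c + c**2) (N(c) = -3 + (c + c**2)*(c + 4) = -3 + (c + c**2)*(4 + c) = -3 + (4 + c)*(c + c**2))
(U(7)*(-42))*N(-4 - 1*2) = (4*(-42))*(-3 + (-4 - 1*2)**3 + 4*(-4 - 1*2) + 5*(-4 - 1*2)**2) = -168*(-3 + (-4 - 2)**3 + 4*(-4 - 2) + 5*(-4 - 2)**2) = -168*(-3 + (-6)**3 + 4*(-6) + 5*(-6)**2) = -168*(-3 - 216 - 24 + 5*36) = -168*(-3 - 216 - 24 + 180) = -168*(-63) = 10584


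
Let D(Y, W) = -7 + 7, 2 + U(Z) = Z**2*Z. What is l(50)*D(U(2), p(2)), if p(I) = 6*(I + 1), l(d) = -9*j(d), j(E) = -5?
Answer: 0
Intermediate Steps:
l(d) = 45 (l(d) = -9*(-5) = 45)
p(I) = 6 + 6*I (p(I) = 6*(1 + I) = 6 + 6*I)
U(Z) = -2 + Z**3 (U(Z) = -2 + Z**2*Z = -2 + Z**3)
D(Y, W) = 0
l(50)*D(U(2), p(2)) = 45*0 = 0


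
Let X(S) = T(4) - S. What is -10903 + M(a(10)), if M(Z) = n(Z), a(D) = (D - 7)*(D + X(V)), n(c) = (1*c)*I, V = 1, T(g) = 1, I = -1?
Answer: -10933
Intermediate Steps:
X(S) = 1 - S
n(c) = -c (n(c) = (1*c)*(-1) = c*(-1) = -c)
a(D) = D*(-7 + D) (a(D) = (D - 7)*(D + (1 - 1*1)) = (-7 + D)*(D + (1 - 1)) = (-7 + D)*(D + 0) = (-7 + D)*D = D*(-7 + D))
M(Z) = -Z
-10903 + M(a(10)) = -10903 - 10*(-7 + 10) = -10903 - 10*3 = -10903 - 1*30 = -10903 - 30 = -10933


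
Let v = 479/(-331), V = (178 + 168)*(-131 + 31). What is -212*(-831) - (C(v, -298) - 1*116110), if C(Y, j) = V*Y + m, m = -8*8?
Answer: 80193126/331 ≈ 2.4228e+5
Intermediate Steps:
m = -64
V = -34600 (V = 346*(-100) = -34600)
v = -479/331 (v = 479*(-1/331) = -479/331 ≈ -1.4471)
C(Y, j) = -64 - 34600*Y (C(Y, j) = -34600*Y - 64 = -64 - 34600*Y)
-212*(-831) - (C(v, -298) - 1*116110) = -212*(-831) - ((-64 - 34600*(-479/331)) - 1*116110) = 176172 - ((-64 + 16573400/331) - 116110) = 176172 - (16552216/331 - 116110) = 176172 - 1*(-21880194/331) = 176172 + 21880194/331 = 80193126/331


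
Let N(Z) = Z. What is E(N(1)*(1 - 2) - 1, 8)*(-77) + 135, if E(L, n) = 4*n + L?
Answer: -2175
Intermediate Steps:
E(L, n) = L + 4*n
E(N(1)*(1 - 2) - 1, 8)*(-77) + 135 = ((1*(1 - 2) - 1) + 4*8)*(-77) + 135 = ((1*(-1) - 1) + 32)*(-77) + 135 = ((-1 - 1) + 32)*(-77) + 135 = (-2 + 32)*(-77) + 135 = 30*(-77) + 135 = -2310 + 135 = -2175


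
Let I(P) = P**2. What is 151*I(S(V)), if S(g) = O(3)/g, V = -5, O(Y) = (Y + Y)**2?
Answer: 195696/25 ≈ 7827.8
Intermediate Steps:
O(Y) = 4*Y**2 (O(Y) = (2*Y)**2 = 4*Y**2)
S(g) = 36/g (S(g) = (4*3**2)/g = (4*9)/g = 36/g)
151*I(S(V)) = 151*(36/(-5))**2 = 151*(36*(-1/5))**2 = 151*(-36/5)**2 = 151*(1296/25) = 195696/25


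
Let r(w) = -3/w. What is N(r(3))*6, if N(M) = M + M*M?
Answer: 0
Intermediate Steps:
N(M) = M + M**2
N(r(3))*6 = ((-3/3)*(1 - 3/3))*6 = ((-3*1/3)*(1 - 3*1/3))*6 = -(1 - 1)*6 = -1*0*6 = 0*6 = 0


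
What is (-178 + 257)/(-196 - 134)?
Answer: -79/330 ≈ -0.23939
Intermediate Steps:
(-178 + 257)/(-196 - 134) = 79/(-330) = 79*(-1/330) = -79/330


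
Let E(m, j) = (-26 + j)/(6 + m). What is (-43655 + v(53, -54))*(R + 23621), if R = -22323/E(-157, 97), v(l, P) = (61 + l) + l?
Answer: -219521509632/71 ≈ -3.0919e+9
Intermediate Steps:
v(l, P) = 61 + 2*l
E(m, j) = (-26 + j)/(6 + m)
R = 3370773/71 (R = -22323*(6 - 157)/(-26 + 97) = -22323/(71/(-151)) = -22323/((-1/151*71)) = -22323/(-71/151) = -22323*(-151/71) = 3370773/71 ≈ 47476.)
(-43655 + v(53, -54))*(R + 23621) = (-43655 + (61 + 2*53))*(3370773/71 + 23621) = (-43655 + (61 + 106))*(5047864/71) = (-43655 + 167)*(5047864/71) = -43488*5047864/71 = -219521509632/71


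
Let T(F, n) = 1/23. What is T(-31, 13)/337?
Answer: 1/7751 ≈ 0.00012902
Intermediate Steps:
T(F, n) = 1/23
T(-31, 13)/337 = (1/23)/337 = (1/23)*(1/337) = 1/7751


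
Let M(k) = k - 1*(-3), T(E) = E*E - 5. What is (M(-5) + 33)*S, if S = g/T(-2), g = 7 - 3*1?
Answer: -124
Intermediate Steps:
T(E) = -5 + E**2 (T(E) = E**2 - 5 = -5 + E**2)
M(k) = 3 + k (M(k) = k + 3 = 3 + k)
g = 4 (g = 7 - 3 = 4)
S = -4 (S = 4/(-5 + (-2)**2) = 4/(-5 + 4) = 4/(-1) = 4*(-1) = -4)
(M(-5) + 33)*S = ((3 - 5) + 33)*(-4) = (-2 + 33)*(-4) = 31*(-4) = -124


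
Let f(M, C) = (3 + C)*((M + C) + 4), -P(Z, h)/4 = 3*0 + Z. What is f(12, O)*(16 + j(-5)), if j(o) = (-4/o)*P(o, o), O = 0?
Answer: 1536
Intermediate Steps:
P(Z, h) = -4*Z (P(Z, h) = -4*(3*0 + Z) = -4*(0 + Z) = -4*Z)
j(o) = 16 (j(o) = (-4/o)*(-4*o) = 16)
f(M, C) = (3 + C)*(4 + C + M) (f(M, C) = (3 + C)*((C + M) + 4) = (3 + C)*(4 + C + M))
f(12, O)*(16 + j(-5)) = (12 + 0² + 3*12 + 7*0 + 0*12)*(16 + 16) = (12 + 0 + 36 + 0 + 0)*32 = 48*32 = 1536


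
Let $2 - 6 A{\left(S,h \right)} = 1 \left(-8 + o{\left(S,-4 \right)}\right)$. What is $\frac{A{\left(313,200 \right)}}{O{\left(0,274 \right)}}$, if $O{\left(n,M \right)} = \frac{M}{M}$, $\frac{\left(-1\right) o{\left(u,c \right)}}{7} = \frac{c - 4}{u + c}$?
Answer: $\frac{1517}{927} \approx 1.6365$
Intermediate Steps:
$o{\left(u,c \right)} = - \frac{7 \left(-4 + c\right)}{c + u}$ ($o{\left(u,c \right)} = - 7 \frac{c - 4}{u + c} = - 7 \frac{-4 + c}{c + u} = - \frac{7 \left(-4 + c\right)}{c + u}$)
$A{\left(S,h \right)} = \frac{5}{3} - \frac{28}{3 \left(-4 + S\right)}$ ($A{\left(S,h \right)} = \frac{1}{3} - \frac{1 \left(-8 + \frac{7 \left(4 - -4\right)}{-4 + S}\right)}{6} = \frac{1}{3} - \frac{1 \left(-8 + \frac{7 \left(4 + 4\right)}{-4 + S}\right)}{6} = \frac{1}{3} - \frac{1 \left(-8 + 7 \frac{1}{-4 + S} 8\right)}{6} = \frac{1}{3} - \frac{1 \left(-8 + \frac{56}{-4 + S}\right)}{6} = \frac{1}{3} - \frac{-8 + \frac{56}{-4 + S}}{6} = \frac{1}{3} + \left(\frac{4}{3} - \frac{28}{3 \left(-4 + S\right)}\right) = \frac{5}{3} - \frac{28}{3 \left(-4 + S\right)}$)
$O{\left(n,M \right)} = 1$
$\frac{A{\left(313,200 \right)}}{O{\left(0,274 \right)}} = \frac{\frac{1}{3} \frac{1}{-4 + 313} \left(-48 + 5 \cdot 313\right)}{1} = \frac{-48 + 1565}{3 \cdot 309} \cdot 1 = \frac{1}{3} \cdot \frac{1}{309} \cdot 1517 \cdot 1 = \frac{1517}{927} \cdot 1 = \frac{1517}{927}$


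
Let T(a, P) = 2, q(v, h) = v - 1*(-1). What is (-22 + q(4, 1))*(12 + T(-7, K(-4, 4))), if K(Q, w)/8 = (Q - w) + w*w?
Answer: -238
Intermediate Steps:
K(Q, w) = -8*w + 8*Q + 8*w**2 (K(Q, w) = 8*((Q - w) + w*w) = 8*((Q - w) + w**2) = 8*(Q + w**2 - w) = -8*w + 8*Q + 8*w**2)
q(v, h) = 1 + v (q(v, h) = v + 1 = 1 + v)
(-22 + q(4, 1))*(12 + T(-7, K(-4, 4))) = (-22 + (1 + 4))*(12 + 2) = (-22 + 5)*14 = -17*14 = -238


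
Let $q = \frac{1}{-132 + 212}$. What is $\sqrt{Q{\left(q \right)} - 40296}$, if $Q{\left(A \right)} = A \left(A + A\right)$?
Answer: $\frac{i \sqrt{257894398}}{80} \approx 200.74 i$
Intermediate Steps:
$q = \frac{1}{80} \approx 0.0125$
$Q{\left(A \right)} = 2 A^{2}$ ($Q{\left(A \right)} = A 2 A = 2 A^{2}$)
$\sqrt{Q{\left(q \right)} - 40296} = \sqrt{\frac{2}{6400} - 40296} = \sqrt{2 \cdot \frac{1}{6400} - 40296} = \sqrt{\frac{1}{3200} - 40296} = \sqrt{- \frac{128947199}{3200}} = \frac{i \sqrt{257894398}}{80}$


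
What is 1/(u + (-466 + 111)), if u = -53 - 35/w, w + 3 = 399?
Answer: -396/161603 ≈ -0.0024505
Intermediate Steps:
w = 396 (w = -3 + 399 = 396)
u = -21023/396 (u = -53 - 35/396 = -21023/396 ≈ -53.088)
1/(u + (-466 + 111)) = 1/(-21023/396 + (-466 + 111)) = 1/(-21023/396 - 355) = 1/(-161603/396) = -396/161603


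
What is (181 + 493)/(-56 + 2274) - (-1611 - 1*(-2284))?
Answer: -746020/1109 ≈ -672.70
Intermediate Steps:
(181 + 493)/(-56 + 2274) - (-1611 - 1*(-2284)) = 674/2218 - (-1611 + 2284) = 674*(1/2218) - 1*673 = 337/1109 - 673 = -746020/1109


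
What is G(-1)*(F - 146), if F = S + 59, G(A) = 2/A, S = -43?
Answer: 260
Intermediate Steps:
F = 16 (F = -43 + 59 = 16)
G(-1)*(F - 146) = (2/(-1))*(16 - 146) = (2*(-1))*(-130) = -2*(-130) = 260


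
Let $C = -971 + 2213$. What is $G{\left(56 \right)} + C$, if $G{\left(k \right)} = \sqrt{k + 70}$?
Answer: $1242 + 3 \sqrt{14} \approx 1253.2$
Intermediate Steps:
$G{\left(k \right)} = \sqrt{70 + k}$
$C = 1242$
$G{\left(56 \right)} + C = \sqrt{70 + 56} + 1242 = \sqrt{126} + 1242 = 3 \sqrt{14} + 1242 = 1242 + 3 \sqrt{14}$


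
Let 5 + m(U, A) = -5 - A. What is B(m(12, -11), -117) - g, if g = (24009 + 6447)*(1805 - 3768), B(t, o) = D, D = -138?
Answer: 59784990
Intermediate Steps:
m(U, A) = -10 - A (m(U, A) = -5 + (-5 - A) = -10 - A)
B(t, o) = -138
g = -59785128 (g = 30456*(-1963) = -59785128)
B(m(12, -11), -117) - g = -138 - 1*(-59785128) = -138 + 59785128 = 59784990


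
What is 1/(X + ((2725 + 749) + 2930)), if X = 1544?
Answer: 1/7948 ≈ 0.00012582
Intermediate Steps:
1/(X + ((2725 + 749) + 2930)) = 1/(1544 + ((2725 + 749) + 2930)) = 1/(1544 + (3474 + 2930)) = 1/(1544 + 6404) = 1/7948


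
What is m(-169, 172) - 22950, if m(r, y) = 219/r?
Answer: -3878769/169 ≈ -22951.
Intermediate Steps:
m(-169, 172) - 22950 = 219/(-169) - 22950 = 219*(-1/169) - 22950 = -219/169 - 22950 = -3878769/169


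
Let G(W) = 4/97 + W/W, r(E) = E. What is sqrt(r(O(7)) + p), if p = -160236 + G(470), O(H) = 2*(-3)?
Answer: I*sqrt(1507707181)/97 ≈ 400.3*I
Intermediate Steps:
O(H) = -6
G(W) = 101/97 (G(W) = 4*(1/97) + 1 = 4/97 + 1 = 101/97)
p = -15542791/97 (p = -160236 + 101/97 = -15542791/97 ≈ -1.6024e+5)
sqrt(r(O(7)) + p) = sqrt(-6 - 15542791/97) = sqrt(-15543373/97) = I*sqrt(1507707181)/97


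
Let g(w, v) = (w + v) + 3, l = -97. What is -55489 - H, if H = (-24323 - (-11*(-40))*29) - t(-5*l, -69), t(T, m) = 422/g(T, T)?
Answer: -17908616/973 ≈ -18406.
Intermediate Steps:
g(w, v) = 3 + v + w (g(w, v) = (v + w) + 3 = 3 + v + w)
t(T, m) = 422/(3 + 2*T) (t(T, m) = 422/(3 + T + T) = 422/(3 + 2*T))
H = -36082181/973 (H = (-24323 - (-11*(-40))*29) - 422/(3 + 2*(-5*(-97))) = (-24323 - 440*29) - 422/(3 + 2*485) = (-24323 - 1*12760) - 422/(3 + 970) = (-24323 - 12760) - 422/973 = -37083 - 422/973 = -36082181/973 ≈ -37083.)
-55489 - H = -55489 - 1*(-36082181/973) = -55489 + 36082181/973 = -17908616/973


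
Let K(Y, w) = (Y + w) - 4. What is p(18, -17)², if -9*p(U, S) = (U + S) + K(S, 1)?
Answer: 361/81 ≈ 4.4568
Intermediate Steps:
K(Y, w) = -4 + Y + w
p(U, S) = ⅓ - 2*S/9 - U/9 (p(U, S) = -((U + S) + (-4 + S + 1))/9 = -((S + U) + (-3 + S))/9 = -(-3 + U + 2*S)/9 = ⅓ - 2*S/9 - U/9)
p(18, -17)² = (⅓ - 2/9*(-17) - ⅑*18)² = (⅓ + 34/9 - 2)² = (19/9)² = 361/81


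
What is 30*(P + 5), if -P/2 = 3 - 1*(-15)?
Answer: -930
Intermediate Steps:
P = -36 (P = -2*(3 - 1*(-15)) = -2*(3 + 15) = -2*18 = -36)
30*(P + 5) = 30*(-36 + 5) = 30*(-31) = -930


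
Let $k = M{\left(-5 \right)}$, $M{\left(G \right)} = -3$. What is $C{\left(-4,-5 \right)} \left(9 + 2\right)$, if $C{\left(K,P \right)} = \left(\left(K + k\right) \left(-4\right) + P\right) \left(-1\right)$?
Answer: $-253$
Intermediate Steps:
$k = -3$
$C{\left(K,P \right)} = -12 - P + 4 K$ ($C{\left(K,P \right)} = \left(\left(K - 3\right) \left(-4\right) + P\right) \left(-1\right) = \left(\left(-3 + K\right) \left(-4\right) + P\right) \left(-1\right) = \left(\left(12 - 4 K\right) + P\right) \left(-1\right) = \left(12 + P - 4 K\right) \left(-1\right) = -12 - P + 4 K$)
$C{\left(-4,-5 \right)} \left(9 + 2\right) = \left(-12 - -5 + 4 \left(-4\right)\right) \left(9 + 2\right) = \left(-12 + 5 - 16\right) 11 = \left(-23\right) 11 = -253$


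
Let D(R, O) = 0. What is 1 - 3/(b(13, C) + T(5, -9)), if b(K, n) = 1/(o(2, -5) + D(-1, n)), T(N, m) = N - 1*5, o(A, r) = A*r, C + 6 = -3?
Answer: 31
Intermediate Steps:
C = -9 (C = -6 - 3 = -9)
T(N, m) = -5 + N (T(N, m) = N - 5 = -5 + N)
b(K, n) = -1/10 (b(K, n) = 1/(2*(-5) + 0) = 1/(-10 + 0) = 1/(-10) = -1/10)
1 - 3/(b(13, C) + T(5, -9)) = 1 - 3/(-1/10 + (-5 + 5)) = 1 - 3/(-1/10 + 0) = 1 - 3/(-1/10) = 1 - 10*(-3) = 1 + 30 = 31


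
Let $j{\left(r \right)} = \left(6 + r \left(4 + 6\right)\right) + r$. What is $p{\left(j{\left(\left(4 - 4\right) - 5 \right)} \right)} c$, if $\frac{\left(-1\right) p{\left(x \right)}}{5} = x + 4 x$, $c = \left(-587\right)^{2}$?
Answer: $422097025$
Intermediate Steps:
$j{\left(r \right)} = 6 + 11 r$ ($j{\left(r \right)} = \left(6 + r 10\right) + r = \left(6 + 10 r\right) + r = 6 + 11 r$)
$c = 344569$
$p{\left(x \right)} = - 25 x$ ($p{\left(x \right)} = - 5 \left(x + 4 x\right) = - 5 \cdot 5 x = - 25 x$)
$p{\left(j{\left(\left(4 - 4\right) - 5 \right)} \right)} c = - 25 \left(6 + 11 \left(\left(4 - 4\right) - 5\right)\right) 344569 = - 25 \left(6 + 11 \left(0 - 5\right)\right) 344569 = - 25 \left(6 + 11 \left(-5\right)\right) 344569 = - 25 \left(6 - 55\right) 344569 = \left(-25\right) \left(-49\right) 344569 = 1225 \cdot 344569 = 422097025$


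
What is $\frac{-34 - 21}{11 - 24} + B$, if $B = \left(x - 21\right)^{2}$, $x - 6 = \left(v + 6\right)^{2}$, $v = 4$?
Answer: $\frac{93980}{13} \approx 7229.2$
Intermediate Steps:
$x = 106$ ($x = 6 + \left(4 + 6\right)^{2} = 6 + 10^{2} = 6 + 100 = 106$)
$B = 7225$ ($B = \left(106 - 21\right)^{2} = 85^{2} = 7225$)
$\frac{-34 - 21}{11 - 24} + B = \frac{-34 - 21}{11 - 24} + 7225 = - \frac{55}{-13} + 7225 = \left(-55\right) \left(- \frac{1}{13}\right) + 7225 = \frac{55}{13} + 7225 = \frac{93980}{13}$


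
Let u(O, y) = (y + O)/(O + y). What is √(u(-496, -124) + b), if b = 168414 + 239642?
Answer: √408057 ≈ 638.79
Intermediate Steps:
u(O, y) = 1 (u(O, y) = (O + y)/(O + y) = 1)
b = 408056
√(u(-496, -124) + b) = √(1 + 408056) = √408057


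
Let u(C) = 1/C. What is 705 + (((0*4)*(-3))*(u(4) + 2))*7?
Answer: 705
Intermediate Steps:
705 + (((0*4)*(-3))*(u(4) + 2))*7 = 705 + (((0*4)*(-3))*(1/4 + 2))*7 = 705 + ((0*(-3))*(1/4 + 2))*7 = 705 + (0*(9/4))*7 = 705 + 0*7 = 705 + 0 = 705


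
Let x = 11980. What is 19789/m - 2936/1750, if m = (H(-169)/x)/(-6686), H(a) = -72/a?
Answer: -29298933325550087/7875 ≈ -3.7205e+12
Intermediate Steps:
m = -9/1692076165 (m = (-72/(-169)/11980)/(-6686) = (-72*(-1/169)*(1/11980))*(-1/6686) = ((72/169)*(1/11980))*(-1/6686) = (18/506155)*(-1/6686) = -9/1692076165 ≈ -5.3189e-9)
19789/m - 2936/1750 = 19789/(-9/1692076165) - 2936/1750 = 19789*(-1692076165/9) - 2936*1/1750 = -33484495229185/9 - 1468/875 = -29298933325550087/7875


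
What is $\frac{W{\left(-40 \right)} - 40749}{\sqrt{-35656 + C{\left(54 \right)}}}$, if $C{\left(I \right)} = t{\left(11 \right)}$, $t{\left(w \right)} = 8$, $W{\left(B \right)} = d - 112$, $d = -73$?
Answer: $\frac{20467 i \sqrt{557}}{2228} \approx 216.8 i$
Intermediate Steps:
$W{\left(B \right)} = -185$ ($W{\left(B \right)} = -73 - 112 = -185$)
$C{\left(I \right)} = 8$
$\frac{W{\left(-40 \right)} - 40749}{\sqrt{-35656 + C{\left(54 \right)}}} = \frac{-185 - 40749}{\sqrt{-35656 + 8}} = - \frac{40934}{\sqrt{-35648}} = - \frac{40934}{8 i \sqrt{557}} = - 40934 \left(- \frac{i \sqrt{557}}{4456}\right) = \frac{20467 i \sqrt{557}}{2228}$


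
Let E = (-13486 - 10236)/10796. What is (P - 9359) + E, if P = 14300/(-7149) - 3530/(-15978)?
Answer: -320731805569977/34255324742 ≈ -9363.0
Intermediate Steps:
P = -11291635/6345929 (P = 14300*(-1/7149) - 3530*(-1/15978) = -14300/7149 + 1765/7989 = -11291635/6345929 ≈ -1.7794)
E = -11861/5398 (E = -23722*1/10796 = -11861/5398 ≈ -2.1973)
(P - 9359) + E = (-11291635/6345929 - 9359) - 11861/5398 = -59402841146/6345929 - 11861/5398 = -320731805569977/34255324742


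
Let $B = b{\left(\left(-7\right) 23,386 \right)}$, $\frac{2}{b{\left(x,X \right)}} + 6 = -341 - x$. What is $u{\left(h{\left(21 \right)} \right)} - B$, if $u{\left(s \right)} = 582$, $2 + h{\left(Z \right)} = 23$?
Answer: $\frac{54127}{93} \approx 582.01$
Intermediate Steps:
$h{\left(Z \right)} = 21$ ($h{\left(Z \right)} = -2 + 23 = 21$)
$b{\left(x,X \right)} = \frac{2}{-347 - x}$ ($b{\left(x,X \right)} = \frac{2}{-6 - \left(341 + x\right)} = \frac{2}{-347 - x}$)
$B = - \frac{1}{93}$ ($B = - \frac{2}{347 - 161} = - \frac{2}{186} = \left(-2\right) \frac{1}{186} = - \frac{1}{93} \approx -0.010753$)
$u{\left(h{\left(21 \right)} \right)} - B = 582 - - \frac{1}{93} = 582 + \frac{1}{93} = \frac{54127}{93}$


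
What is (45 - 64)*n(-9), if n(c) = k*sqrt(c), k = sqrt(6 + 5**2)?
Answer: -57*I*sqrt(31) ≈ -317.36*I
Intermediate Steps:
k = sqrt(31) (k = sqrt(6 + 25) = sqrt(31) ≈ 5.5678)
n(c) = sqrt(31)*sqrt(c)
(45 - 64)*n(-9) = (45 - 64)*(sqrt(31)*sqrt(-9)) = -19*sqrt(31)*3*I = -57*I*sqrt(31)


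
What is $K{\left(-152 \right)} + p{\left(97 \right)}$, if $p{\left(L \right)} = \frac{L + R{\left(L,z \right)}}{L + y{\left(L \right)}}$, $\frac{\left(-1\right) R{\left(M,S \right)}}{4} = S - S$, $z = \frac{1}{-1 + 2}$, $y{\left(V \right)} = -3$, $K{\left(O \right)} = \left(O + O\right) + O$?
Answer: $- \frac{42767}{94} \approx -454.97$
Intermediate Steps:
$K{\left(O \right)} = 3 O$ ($K{\left(O \right)} = 2 O + O = 3 O$)
$z = 1$ ($z = 1^{-1} = 1$)
$R{\left(M,S \right)} = 0$ ($R{\left(M,S \right)} = - 4 \left(S - S\right) = \left(-4\right) 0 = 0$)
$p{\left(L \right)} = \frac{L}{-3 + L}$ ($p{\left(L \right)} = \frac{L + 0}{L - 3} = \frac{L}{-3 + L}$)
$K{\left(-152 \right)} + p{\left(97 \right)} = 3 \left(-152\right) + \frac{97}{-3 + 97} = -456 + \frac{97}{94} = - \frac{42767}{94}$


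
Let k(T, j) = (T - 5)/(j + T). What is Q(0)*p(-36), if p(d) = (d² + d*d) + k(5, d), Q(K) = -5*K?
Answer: 0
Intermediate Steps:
k(T, j) = (-5 + T)/(T + j)
p(d) = 2*d² (p(d) = (d² + d*d) + (-5 + 5)/(5 + d) = (d² + d²) + 0/(5 + d) = 2*d² + 0 = 2*d²)
Q(0)*p(-36) = (-5*0)*(2*(-36)²) = 0*(2*1296) = 0*2592 = 0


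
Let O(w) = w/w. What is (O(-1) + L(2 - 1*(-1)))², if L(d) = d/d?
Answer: 4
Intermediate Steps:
O(w) = 1
L(d) = 1
(O(-1) + L(2 - 1*(-1)))² = (1 + 1)² = 2² = 4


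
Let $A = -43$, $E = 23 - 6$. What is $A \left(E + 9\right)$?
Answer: $-1118$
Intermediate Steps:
$E = 17$ ($E = 23 - 6 = 17$)
$A \left(E + 9\right) = - 43 \left(17 + 9\right) = \left(-43\right) 26 = -1118$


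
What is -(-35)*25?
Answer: 875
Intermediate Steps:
-(-35)*25 = -7*(-125) = 875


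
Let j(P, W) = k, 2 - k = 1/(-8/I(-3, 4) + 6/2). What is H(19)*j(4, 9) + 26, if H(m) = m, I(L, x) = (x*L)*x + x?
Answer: 2031/35 ≈ 58.029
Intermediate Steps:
I(L, x) = x + L*x**2 (I(L, x) = (L*x)*x + x = L*x**2 + x = x + L*x**2)
k = 59/35 (k = 2 - 1/(-8*1/(4*(1 - 3*4)) + 6/2) = 2 - 1/(-8*1/(4*(1 - 12)) + 6*(1/2)) = 2 - 1/(-8/(4*(-11)) + 3) = 2 - 1/(-8/(-44) + 3) = 2 - 1/(-8*(-1/44) + 3) = 2 - 1/(2/11 + 3) = 2 - 1/35/11 = 2 - 1*11/35 = 2 - 11/35 = 59/35 ≈ 1.6857)
j(P, W) = 59/35
H(19)*j(4, 9) + 26 = 19*(59/35) + 26 = 1121/35 + 26 = 2031/35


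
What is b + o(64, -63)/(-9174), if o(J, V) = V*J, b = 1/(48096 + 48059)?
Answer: 64617689/147020995 ≈ 0.43951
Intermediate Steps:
b = 1/96155 ≈ 1.0400e-5
o(J, V) = J*V
b + o(64, -63)/(-9174) = 1/96155 + (64*(-63))/(-9174) = 1/96155 - 4032*(-1/9174) = 1/96155 + 672/1529 = 64617689/147020995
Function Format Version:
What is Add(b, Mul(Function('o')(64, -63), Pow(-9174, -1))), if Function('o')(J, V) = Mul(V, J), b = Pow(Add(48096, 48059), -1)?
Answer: Rational(64617689, 147020995) ≈ 0.43951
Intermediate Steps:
b = Rational(1, 96155) (b = Pow(96155, -1) = Rational(1, 96155) ≈ 1.0400e-5)
Function('o')(J, V) = Mul(J, V)
Add(b, Mul(Function('o')(64, -63), Pow(-9174, -1))) = Add(Rational(1, 96155), Mul(Mul(64, -63), Pow(-9174, -1))) = Add(Rational(1, 96155), Mul(-4032, Rational(-1, 9174))) = Add(Rational(1, 96155), Rational(672, 1529)) = Rational(64617689, 147020995)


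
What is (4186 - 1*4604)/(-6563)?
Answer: 418/6563 ≈ 0.063690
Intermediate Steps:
(4186 - 1*4604)/(-6563) = (4186 - 4604)*(-1/6563) = -418*(-1/6563) = 418/6563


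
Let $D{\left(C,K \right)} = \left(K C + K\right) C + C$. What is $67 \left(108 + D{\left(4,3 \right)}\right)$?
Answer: $11524$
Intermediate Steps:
$D{\left(C,K \right)} = C + C \left(K + C K\right)$ ($D{\left(C,K \right)} = \left(C K + K\right) C + C = \left(K + C K\right) C + C = C \left(K + C K\right) + C = C + C \left(K + C K\right)$)
$67 \left(108 + D{\left(4,3 \right)}\right) = 67 \left(108 + 4 \left(1 + 3 + 4 \cdot 3\right)\right) = 67 \left(108 + 4 \left(1 + 3 + 12\right)\right) = 67 \left(108 + 4 \cdot 16\right) = 67 \left(108 + 64\right) = 67 \cdot 172 = 11524$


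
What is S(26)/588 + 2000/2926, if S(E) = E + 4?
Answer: 15045/20482 ≈ 0.73455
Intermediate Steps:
S(E) = 4 + E
S(26)/588 + 2000/2926 = (4 + 26)/588 + 2000/2926 = 30*(1/588) + 2000*(1/2926) = 5/98 + 1000/1463 = 15045/20482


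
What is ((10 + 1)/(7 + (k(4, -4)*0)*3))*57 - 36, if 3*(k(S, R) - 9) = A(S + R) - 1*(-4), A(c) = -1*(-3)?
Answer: 375/7 ≈ 53.571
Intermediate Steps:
A(c) = 3
k(S, R) = 34/3 (k(S, R) = 9 + (3 - 1*(-4))/3 = 9 + (3 + 4)/3 = 9 + (1/3)*7 = 9 + 7/3 = 34/3)
((10 + 1)/(7 + (k(4, -4)*0)*3))*57 - 36 = ((10 + 1)/(7 + ((34/3)*0)*3))*57 - 36 = (11/(7 + 0*3))*57 - 36 = (11/(7 + 0))*57 - 36 = (11/7)*57 - 36 = 627/7 - 36 = 375/7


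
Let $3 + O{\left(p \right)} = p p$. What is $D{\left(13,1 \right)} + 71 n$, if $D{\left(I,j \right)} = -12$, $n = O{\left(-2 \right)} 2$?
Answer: $130$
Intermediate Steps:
$O{\left(p \right)} = -3 + p^{2}$ ($O{\left(p \right)} = -3 + p p = -3 + p^{2}$)
$n = 2$ ($n = \left(-3 + \left(-2\right)^{2}\right) 2 = \left(-3 + 4\right) 2 = 1 \cdot 2 = 2$)
$D{\left(13,1 \right)} + 71 n = -12 + 71 \cdot 2 = -12 + 142 = 130$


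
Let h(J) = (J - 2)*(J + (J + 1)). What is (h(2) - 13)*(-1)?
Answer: 13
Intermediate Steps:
h(J) = (1 + 2*J)*(-2 + J) (h(J) = (-2 + J)*(J + (1 + J)) = (-2 + J)*(1 + 2*J) = (1 + 2*J)*(-2 + J))
(h(2) - 13)*(-1) = ((-2 - 3*2 + 2*2²) - 13)*(-1) = ((-2 - 6 + 2*4) - 13)*(-1) = ((-2 - 6 + 8) - 13)*(-1) = (0 - 13)*(-1) = -13*(-1) = 13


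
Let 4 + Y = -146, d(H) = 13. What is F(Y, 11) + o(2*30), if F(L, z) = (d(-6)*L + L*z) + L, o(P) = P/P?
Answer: -3749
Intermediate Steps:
Y = -150 (Y = -4 - 146 = -150)
o(P) = 1
F(L, z) = 14*L + L*z (F(L, z) = (13*L + L*z) + L = 14*L + L*z)
F(Y, 11) + o(2*30) = -150*(14 + 11) + 1 = -150*25 + 1 = -3750 + 1 = -3749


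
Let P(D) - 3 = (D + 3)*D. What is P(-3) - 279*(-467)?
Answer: 130296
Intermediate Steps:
P(D) = 3 + D*(3 + D) (P(D) = 3 + (D + 3)*D = 3 + (3 + D)*D = 3 + D*(3 + D))
P(-3) - 279*(-467) = (3 + (-3)² + 3*(-3)) - 279*(-467) = (3 + 9 - 9) + 130293 = 3 + 130293 = 130296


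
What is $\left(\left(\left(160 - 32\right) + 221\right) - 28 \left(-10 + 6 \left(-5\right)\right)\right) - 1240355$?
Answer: $-1238886$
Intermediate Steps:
$\left(\left(\left(160 - 32\right) + 221\right) - 28 \left(-10 + 6 \left(-5\right)\right)\right) - 1240355 = \left(\left(128 + 221\right) - 28 \left(-10 - 30\right)\right) - 1240355 = \left(349 - -1120\right) - 1240355 = \left(349 + 1120\right) - 1240355 = 1469 - 1240355 = -1238886$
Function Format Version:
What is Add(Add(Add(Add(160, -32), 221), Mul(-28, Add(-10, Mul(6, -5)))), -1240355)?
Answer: -1238886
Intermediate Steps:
Add(Add(Add(Add(160, -32), 221), Mul(-28, Add(-10, Mul(6, -5)))), -1240355) = Add(Add(Add(128, 221), Mul(-28, Add(-10, -30))), -1240355) = Add(Add(349, Mul(-28, -40)), -1240355) = Add(Add(349, 1120), -1240355) = Add(1469, -1240355) = -1238886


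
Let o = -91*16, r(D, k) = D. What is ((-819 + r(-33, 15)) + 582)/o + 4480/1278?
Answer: 1716985/465192 ≈ 3.6909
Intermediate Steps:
o = -1456
((-819 + r(-33, 15)) + 582)/o + 4480/1278 = ((-819 - 33) + 582)/(-1456) + 4480/1278 = (-852 + 582)*(-1/1456) + 4480*(1/1278) = -270*(-1/1456) + 2240/639 = 135/728 + 2240/639 = 1716985/465192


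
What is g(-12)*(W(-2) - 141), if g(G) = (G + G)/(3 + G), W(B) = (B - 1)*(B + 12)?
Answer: -456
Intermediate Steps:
W(B) = (-1 + B)*(12 + B)
g(G) = 2*G/(3 + G) (g(G) = (2*G)/(3 + G) = 2*G/(3 + G))
g(-12)*(W(-2) - 141) = (2*(-12)/(3 - 12))*((-12 + (-2)² + 11*(-2)) - 141) = (2*(-12)/(-9))*((-12 + 4 - 22) - 141) = (2*(-12)*(-⅑))*(-30 - 141) = (8/3)*(-171) = -456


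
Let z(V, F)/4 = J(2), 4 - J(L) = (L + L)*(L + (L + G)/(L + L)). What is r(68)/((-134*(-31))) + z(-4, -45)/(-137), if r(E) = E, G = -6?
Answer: 34/2077 ≈ 0.016370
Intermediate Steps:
J(L) = 4 - 2*L*(L + (-6 + L)/(2*L)) (J(L) = 4 - (L + L)*(L + (L - 6)/(L + L)) = 4 - 2*L*(L + (-6 + L)/((2*L))) = 4 - 2*L*(L + (-6 + L)*(1/(2*L))) = 4 - 2*L*(L + (-6 + L)/(2*L)))
z(V, F) = 0 (z(V, F) = 4*(10 - 1*2 - 2*2²) = 4*(10 - 2 - 2*4) = 4*(10 - 2 - 8) = 4*0 = 0)
r(68)/((-134*(-31))) + z(-4, -45)/(-137) = 68/((-134*(-31))) + 0/(-137) = 68/4154 + 0*(-1/137) = 68*(1/4154) + 0 = 34/2077 + 0 = 34/2077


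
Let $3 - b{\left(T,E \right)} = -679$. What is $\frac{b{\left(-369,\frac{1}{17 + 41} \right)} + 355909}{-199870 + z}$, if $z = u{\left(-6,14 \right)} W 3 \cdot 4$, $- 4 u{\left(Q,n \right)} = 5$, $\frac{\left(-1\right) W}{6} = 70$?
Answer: $- \frac{356591}{193570} \approx -1.8422$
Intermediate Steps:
$W = -420$ ($W = \left(-6\right) 70 = -420$)
$u{\left(Q,n \right)} = - \frac{5}{4}$ ($u{\left(Q,n \right)} = \left(- \frac{1}{4}\right) 5 = - \frac{5}{4}$)
$b{\left(T,E \right)} = 682$ ($b{\left(T,E \right)} = 3 - -679 = 3 + 679 = 682$)
$z = 6300$ ($z = \left(- \frac{5}{4}\right) \left(-420\right) 3 \cdot 4 = 525 \cdot 12 = 6300$)
$\frac{b{\left(-369,\frac{1}{17 + 41} \right)} + 355909}{-199870 + z} = \frac{682 + 355909}{-199870 + 6300} = \frac{356591}{-193570} = 356591 \left(- \frac{1}{193570}\right) = - \frac{356591}{193570}$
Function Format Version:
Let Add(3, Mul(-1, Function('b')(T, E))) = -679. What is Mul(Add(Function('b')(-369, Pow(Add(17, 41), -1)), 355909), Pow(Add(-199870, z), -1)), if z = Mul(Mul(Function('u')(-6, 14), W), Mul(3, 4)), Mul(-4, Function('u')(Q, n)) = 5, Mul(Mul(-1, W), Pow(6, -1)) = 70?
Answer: Rational(-356591, 193570) ≈ -1.8422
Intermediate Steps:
W = -420 (W = Mul(-6, 70) = -420)
Function('u')(Q, n) = Rational(-5, 4) (Function('u')(Q, n) = Mul(Rational(-1, 4), 5) = Rational(-5, 4))
Function('b')(T, E) = 682 (Function('b')(T, E) = Add(3, Mul(-1, -679)) = Add(3, 679) = 682)
z = 6300 (z = Mul(Mul(Rational(-5, 4), -420), Mul(3, 4)) = Mul(525, 12) = 6300)
Mul(Add(Function('b')(-369, Pow(Add(17, 41), -1)), 355909), Pow(Add(-199870, z), -1)) = Mul(Add(682, 355909), Pow(Add(-199870, 6300), -1)) = Mul(356591, Pow(-193570, -1)) = Mul(356591, Rational(-1, 193570)) = Rational(-356591, 193570)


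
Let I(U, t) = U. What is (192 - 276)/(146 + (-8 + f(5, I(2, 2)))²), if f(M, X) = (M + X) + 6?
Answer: -28/57 ≈ -0.49123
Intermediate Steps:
f(M, X) = 6 + M + X
(192 - 276)/(146 + (-8 + f(5, I(2, 2)))²) = (192 - 276)/(146 + (-8 + (6 + 5 + 2))²) = -84/(146 + (-8 + 13)²) = -84/(146 + 5²) = -84/(146 + 25) = -84/171 = -84*1/171 = -28/57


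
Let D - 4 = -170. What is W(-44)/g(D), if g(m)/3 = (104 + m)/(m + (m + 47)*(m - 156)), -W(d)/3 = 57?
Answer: 1087332/31 ≈ 35075.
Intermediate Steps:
W(d) = -171 (W(d) = -3*57 = -171)
D = -166 (D = 4 - 170 = -166)
g(m) = 3*(104 + m)/(m + (-156 + m)*(47 + m)) (g(m) = 3*((104 + m)/(m + (m + 47)*(m - 156))) = 3*((104 + m)/(m + (47 + m)*(-156 + m))) = 3*((104 + m)/(m + (-156 + m)*(47 + m))) = 3*(104 + m)/(m + (-156 + m)*(47 + m)))
W(-44)/g(D) = -171*(-7332 + (-166)² - 108*(-166))/(3*(104 - 166)) = -171/(3*(-62)/(-7332 + 27556 + 17928)) = -171/(3*(-62)/38152) = -171/(3*(1/38152)*(-62)) = -171/(-93/19076) = -171*(-19076/93) = 1087332/31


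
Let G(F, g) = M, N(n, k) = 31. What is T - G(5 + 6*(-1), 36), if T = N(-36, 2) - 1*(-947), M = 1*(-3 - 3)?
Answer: 984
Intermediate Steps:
M = -6 (M = 1*(-6) = -6)
G(F, g) = -6
T = 978 (T = 31 - 1*(-947) = 31 + 947 = 978)
T - G(5 + 6*(-1), 36) = 978 - 1*(-6) = 978 + 6 = 984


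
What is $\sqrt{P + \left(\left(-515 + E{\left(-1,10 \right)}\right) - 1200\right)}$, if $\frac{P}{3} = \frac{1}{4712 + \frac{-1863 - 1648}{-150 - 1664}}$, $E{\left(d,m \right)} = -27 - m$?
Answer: $\frac{i \sqrt{128107861481578314}}{8551079} \approx 41.857 i$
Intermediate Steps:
$P = \frac{5442}{8551079}$ ($P = \frac{3}{4712 + \frac{-1863 - 1648}{-150 - 1664}} = \frac{3}{4712 - \frac{3511}{-1814}} = \frac{3}{4712 - - \frac{3511}{1814}} = \frac{3}{4712 + \frac{3511}{1814}} = \frac{3}{\frac{8551079}{1814}} = 3 \cdot \frac{1814}{8551079} = \frac{5442}{8551079} \approx 0.00063641$)
$\sqrt{P + \left(\left(-515 + E{\left(-1,10 \right)}\right) - 1200\right)} = \sqrt{\frac{5442}{8551079} - 1752} = \sqrt{- \frac{14981484966}{8551079}} = \frac{i \sqrt{128107861481578314}}{8551079}$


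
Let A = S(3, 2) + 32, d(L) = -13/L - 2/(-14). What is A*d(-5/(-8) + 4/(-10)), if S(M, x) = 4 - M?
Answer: -39941/21 ≈ -1902.0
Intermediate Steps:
d(L) = ⅐ - 13/L (d(L) = -13/L - 2*(-1/14) = -13/L + ⅐ = ⅐ - 13/L)
A = 33 (A = (4 - 1*3) + 32 = (4 - 3) + 32 = 1 + 32 = 33)
A*d(-5/(-8) + 4/(-10)) = 33*((-91 + (-5/(-8) + 4/(-10)))/(7*(-5/(-8) + 4/(-10)))) = 33*((-91 + (-5*(-⅛) + 4*(-⅒)))/(7*(-5*(-⅛) + 4*(-⅒)))) = 33*((-91 + (5/8 - ⅖))/(7*(5/8 - ⅖))) = 33*((-91 + 9/40)/(7*(9/40))) = 33*((⅐)*(40/9)*(-3631/40)) = 33*(-3631/63) = -39941/21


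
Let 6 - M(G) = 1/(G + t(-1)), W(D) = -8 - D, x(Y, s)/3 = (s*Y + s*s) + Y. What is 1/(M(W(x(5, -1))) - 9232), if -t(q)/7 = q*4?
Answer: -17/156843 ≈ -0.00010839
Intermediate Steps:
t(q) = -28*q (t(q) = -7*q*4 = -28*q)
x(Y, s) = 3*Y + 3*s² + 3*Y*s (x(Y, s) = 3*((s*Y + s*s) + Y) = 3*((Y*s + s²) + Y) = 3*((s² + Y*s) + Y) = 3*(Y + s² + Y*s) = 3*Y + 3*s² + 3*Y*s)
M(G) = 6 - 1/(28 + G) (M(G) = 6 - 1/(G - 28*(-1)) = 6 - 1/(G + 28) = 6 - 1/(28 + G))
1/(M(W(x(5, -1))) - 9232) = 1/((167 + 6*(-8 - (3*5 + 3*(-1)² + 3*5*(-1))))/(28 + (-8 - (3*5 + 3*(-1)² + 3*5*(-1)))) - 9232) = 1/((167 + 6*(-8 - (15 + 3*1 - 15)))/(28 + (-8 - (15 + 3*1 - 15))) - 9232) = 1/((167 + 6*(-8 - (15 + 3 - 15)))/(28 + (-8 - (15 + 3 - 15))) - 9232) = 1/((167 + 6*(-8 - 1*3))/(28 + (-8 - 1*3)) - 9232) = 1/((167 + 6*(-8 - 3))/(28 + (-8 - 3)) - 9232) = 1/((167 + 6*(-11))/(28 - 11) - 9232) = 1/((167 - 66)/17 - 9232) = 1/((1/17)*101 - 9232) = 1/(101/17 - 9232) = 1/(-156843/17) = -17/156843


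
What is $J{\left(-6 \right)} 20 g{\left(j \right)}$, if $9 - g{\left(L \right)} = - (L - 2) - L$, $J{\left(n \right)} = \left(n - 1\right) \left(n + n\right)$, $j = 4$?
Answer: $25200$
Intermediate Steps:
$J{\left(n \right)} = 2 n \left(-1 + n\right)$ ($J{\left(n \right)} = \left(-1 + n\right) 2 n = 2 n \left(-1 + n\right)$)
$g{\left(L \right)} = 7 + 2 L$ ($g{\left(L \right)} = 9 - \left(- (L - 2) - L\right) = 9 - \left(- (-2 + L) - L\right) = 9 - \left(\left(2 - L\right) - L\right) = 9 - \left(2 - 2 L\right) = 9 + \left(-2 + 2 L\right) = 7 + 2 L$)
$J{\left(-6 \right)} 20 g{\left(j \right)} = 2 \left(-6\right) \left(-1 - 6\right) 20 \left(7 + 2 \cdot 4\right) = 2 \left(-6\right) \left(-7\right) 20 \left(7 + 8\right) = 84 \cdot 20 \cdot 15 = 1680 \cdot 15 = 25200$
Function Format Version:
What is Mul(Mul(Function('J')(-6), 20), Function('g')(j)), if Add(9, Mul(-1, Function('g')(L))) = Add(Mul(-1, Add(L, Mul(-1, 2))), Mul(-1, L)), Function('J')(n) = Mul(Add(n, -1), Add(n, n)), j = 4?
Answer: 25200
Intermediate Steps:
Function('J')(n) = Mul(2, n, Add(-1, n)) (Function('J')(n) = Mul(Add(-1, n), Mul(2, n)) = Mul(2, n, Add(-1, n)))
Function('g')(L) = Add(7, Mul(2, L)) (Function('g')(L) = Add(9, Mul(-1, Add(Mul(-1, Add(L, Mul(-1, 2))), Mul(-1, L)))) = Add(9, Mul(-1, Add(Mul(-1, Add(L, -2)), Mul(-1, L)))) = Add(9, Mul(-1, Add(Mul(-1, Add(-2, L)), Mul(-1, L)))) = Add(9, Mul(-1, Add(Add(2, Mul(-1, L)), Mul(-1, L)))) = Add(9, Mul(-1, Add(2, Mul(-2, L)))) = Add(9, Add(-2, Mul(2, L))) = Add(7, Mul(2, L)))
Mul(Mul(Function('J')(-6), 20), Function('g')(j)) = Mul(Mul(Mul(2, -6, Add(-1, -6)), 20), Add(7, Mul(2, 4))) = Mul(Mul(Mul(2, -6, -7), 20), Add(7, 8)) = Mul(Mul(84, 20), 15) = Mul(1680, 15) = 25200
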